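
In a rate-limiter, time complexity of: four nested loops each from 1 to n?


Reasoning: four levels of nesting
Complexity: O(n^4)

O(n^4)


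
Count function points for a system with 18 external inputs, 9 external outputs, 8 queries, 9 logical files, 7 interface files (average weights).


UFP = EI*4 + EO*5 + EQ*4 + ILF*10 + EIF*7
UFP = 18*4 + 9*5 + 8*4 + 9*10 + 7*7
UFP = 72 + 45 + 32 + 90 + 49
UFP = 288

288


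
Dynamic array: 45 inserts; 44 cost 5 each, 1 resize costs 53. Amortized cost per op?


Formula: Amortized cost = Total cost / Operations
Total cost = (44 * 5) + (1 * 53)
Total cost = 220 + 53 = 273
Amortized = 273 / 45 = 6.0667

6.0667


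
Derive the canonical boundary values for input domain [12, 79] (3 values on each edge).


Range: [12, 79]
Boundaries: just below min, min, min+1, max-1, max, just above max
Values: [11, 12, 13, 78, 79, 80]

[11, 12, 13, 78, 79, 80]


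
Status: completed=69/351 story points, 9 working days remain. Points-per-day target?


Formula: Required rate = Remaining points / Days left
Remaining = 351 - 69 = 282 points
Required rate = 282 / 9 = 31.33 points/day

31.33 points/day


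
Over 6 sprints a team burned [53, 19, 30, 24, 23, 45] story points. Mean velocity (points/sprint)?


Formula: Avg velocity = Total points / Number of sprints
Points: [53, 19, 30, 24, 23, 45]
Sum = 53 + 19 + 30 + 24 + 23 + 45 = 194
Avg velocity = 194 / 6 = 32.33 points/sprint

32.33 points/sprint


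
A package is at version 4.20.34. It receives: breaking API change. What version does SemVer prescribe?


Current: 4.20.34
Change category: 'breaking API change' → major bump
SemVer rule: major bump → increment MAJOR, reset MINOR and PATCH to 0
New: 5.0.0

5.0.0


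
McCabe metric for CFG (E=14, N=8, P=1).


Formula: V(G) = E - N + 2P
V(G) = 14 - 8 + 2*1
V(G) = 6 + 2
V(G) = 8

8


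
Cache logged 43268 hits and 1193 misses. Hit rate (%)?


Formula: hit rate = hits / (hits + misses) * 100
hit rate = 43268 / (43268 + 1193) * 100
hit rate = 43268 / 44461 * 100
hit rate = 97.32%

97.32%


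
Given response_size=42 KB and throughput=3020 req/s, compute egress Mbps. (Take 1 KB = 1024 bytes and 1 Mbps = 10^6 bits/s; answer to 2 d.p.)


Formula: Mbps = payload_bytes * RPS * 8 / 1e6
Payload per request = 42 KB = 42 * 1024 = 43008 bytes
Total bytes/sec = 43008 * 3020 = 129884160
Total bits/sec = 129884160 * 8 = 1039073280
Mbps = 1039073280 / 1e6 = 1039.07

1039.07 Mbps


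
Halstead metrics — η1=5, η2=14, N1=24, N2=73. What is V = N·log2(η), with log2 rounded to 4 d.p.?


Formula: V = N * log2(η), where N = N1 + N2 and η = η1 + η2
η = 5 + 14 = 19
N = 24 + 73 = 97
log2(19) ≈ 4.2479
V = 97 * 4.2479 = 412.05

412.05


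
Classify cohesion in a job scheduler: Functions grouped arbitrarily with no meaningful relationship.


Reasoning: Worst: random grouping
Type: Coincidental cohesion

Coincidental cohesion


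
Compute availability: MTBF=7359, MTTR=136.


Availability = MTBF / (MTBF + MTTR)
Availability = 7359 / (7359 + 136)
Availability = 7359 / 7495
Availability = 98.1855%

98.1855%


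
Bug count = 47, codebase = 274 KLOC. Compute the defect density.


Defect density = defects / KLOC
Defect density = 47 / 274
Defect density = 0.172 defects/KLOC

0.172 defects/KLOC


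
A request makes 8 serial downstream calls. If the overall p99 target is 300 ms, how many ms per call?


Formula: per_stage = total_budget / stages
per_stage = 300 / 8
per_stage = 37.5 ms

37.5 ms


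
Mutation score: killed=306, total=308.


Mutation score = killed / total * 100
Mutation score = 306 / 308 * 100
Mutation score = 99.35%

99.35%


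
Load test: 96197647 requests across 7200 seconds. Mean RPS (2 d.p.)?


Formula: throughput = requests / seconds
throughput = 96197647 / 7200
throughput = 13360.78 requests/second

13360.78 requests/second


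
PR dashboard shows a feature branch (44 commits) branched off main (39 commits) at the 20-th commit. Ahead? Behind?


Common ancestor: commit #20
feature commits after divergence: 44 - 20 = 24
main commits after divergence: 39 - 20 = 19
feature is 24 commits ahead of main
main is 19 commits ahead of feature

feature ahead: 24, main ahead: 19


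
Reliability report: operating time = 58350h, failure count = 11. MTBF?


Formula: MTBF = Total operating time / Number of failures
MTBF = 58350 / 11
MTBF = 5304.55 hours

5304.55 hours


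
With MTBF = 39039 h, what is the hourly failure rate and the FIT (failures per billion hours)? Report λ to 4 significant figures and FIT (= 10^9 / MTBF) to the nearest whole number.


Formula: λ = 1 / MTBF; FIT = λ × 1e9 = 1e9 / MTBF
λ = 1 / 39039 ≈ 2.562e-05 failures/hour
FIT = 1e9 / 39039 ≈ 25615 failures per 1e9 hours (nearest whole number)

λ = 2.562e-05 /h, FIT = 25615


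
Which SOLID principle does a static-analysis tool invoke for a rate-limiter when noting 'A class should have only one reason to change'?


This describes the Single Responsibility Principle (SRP)

Single Responsibility Principle (SRP)


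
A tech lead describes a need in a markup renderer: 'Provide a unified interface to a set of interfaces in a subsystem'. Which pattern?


This matches the Facade pattern

Facade


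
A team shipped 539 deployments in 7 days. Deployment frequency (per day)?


Formula: deployments per day = releases / days
= 539 / 7
= 77.0 deploys/day
(equivalently, 539.0 deploys/week)

77.0 deploys/day


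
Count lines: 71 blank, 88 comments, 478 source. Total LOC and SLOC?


Total LOC = blank + comment + code
Total LOC = 71 + 88 + 478 = 637
SLOC (source only) = code = 478

Total LOC: 637, SLOC: 478


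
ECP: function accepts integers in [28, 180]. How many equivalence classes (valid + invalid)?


Valid range: [28, 180]
Class 1: x < 28 — invalid
Class 2: 28 ≤ x ≤ 180 — valid
Class 3: x > 180 — invalid
Total equivalence classes: 3

3 equivalence classes


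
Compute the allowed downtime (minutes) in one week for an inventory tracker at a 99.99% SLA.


Formula: allowed downtime = period * (100 - SLA) / 100
Period (week) = 10080 minutes
Unavailability fraction = (100 - 99.99) / 100
Allowed downtime = 10080 * (100 - 99.99) / 100
Allowed downtime = 1.008 minutes

1.008 minutes


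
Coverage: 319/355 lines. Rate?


Coverage = covered / total * 100
Coverage = 319 / 355 * 100
Coverage = 89.86%

89.86%


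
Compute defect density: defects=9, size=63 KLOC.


Defect density = defects / KLOC
Defect density = 9 / 63
Defect density = 0.143 defects/KLOC

0.143 defects/KLOC


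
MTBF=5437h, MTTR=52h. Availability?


Availability = MTBF / (MTBF + MTTR)
Availability = 5437 / (5437 + 52)
Availability = 5437 / 5489
Availability = 99.0527%

99.0527%


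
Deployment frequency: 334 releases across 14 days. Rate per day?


Formula: deployments per day = releases / days
= 334 / 14
= 23.857 deploys/day
(equivalently, 167.0 deploys/week)

23.857 deploys/day


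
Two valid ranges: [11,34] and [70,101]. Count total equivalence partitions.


Valid ranges: [11,34] and [70,101]
Class 1: x < 11 — invalid
Class 2: 11 ≤ x ≤ 34 — valid
Class 3: 34 < x < 70 — invalid (gap between ranges)
Class 4: 70 ≤ x ≤ 101 — valid
Class 5: x > 101 — invalid
Total equivalence classes: 5

5 equivalence classes


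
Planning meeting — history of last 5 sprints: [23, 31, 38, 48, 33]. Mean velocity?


Formula: Avg velocity = Total points / Number of sprints
Points: [23, 31, 38, 48, 33]
Sum = 23 + 31 + 38 + 48 + 33 = 173
Avg velocity = 173 / 5 = 34.6 points/sprint

34.6 points/sprint


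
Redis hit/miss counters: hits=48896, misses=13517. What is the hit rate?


Formula: hit rate = hits / (hits + misses) * 100
hit rate = 48896 / (48896 + 13517) * 100
hit rate = 48896 / 62413 * 100
hit rate = 78.34%

78.34%


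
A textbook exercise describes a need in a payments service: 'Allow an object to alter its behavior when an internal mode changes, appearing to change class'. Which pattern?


This matches the State pattern

State


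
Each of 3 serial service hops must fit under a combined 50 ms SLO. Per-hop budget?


Formula: per_stage = total_budget / stages
per_stage = 50 / 3
per_stage = 16.67 ms

16.67 ms


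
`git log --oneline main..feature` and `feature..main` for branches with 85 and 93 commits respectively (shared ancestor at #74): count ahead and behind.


Common ancestor: commit #74
feature commits after divergence: 85 - 74 = 11
main commits after divergence: 93 - 74 = 19
feature is 11 commits ahead of main
main is 19 commits ahead of feature

feature ahead: 11, main ahead: 19


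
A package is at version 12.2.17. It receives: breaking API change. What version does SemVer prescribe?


Current: 12.2.17
Change category: 'breaking API change' → major bump
SemVer rule: major bump → increment MAJOR, reset MINOR and PATCH to 0
New: 13.0.0

13.0.0


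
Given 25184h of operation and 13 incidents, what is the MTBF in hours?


Formula: MTBF = Total operating time / Number of failures
MTBF = 25184 / 13
MTBF = 1937.23 hours

1937.23 hours


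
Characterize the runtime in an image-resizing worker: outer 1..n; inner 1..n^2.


Reasoning: n times n^2
Complexity: O(n^3)

O(n^3)


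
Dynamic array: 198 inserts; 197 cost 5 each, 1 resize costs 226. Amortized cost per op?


Formula: Amortized cost = Total cost / Operations
Total cost = (197 * 5) + (1 * 226)
Total cost = 985 + 226 = 1211
Amortized = 1211 / 198 = 6.1162

6.1162


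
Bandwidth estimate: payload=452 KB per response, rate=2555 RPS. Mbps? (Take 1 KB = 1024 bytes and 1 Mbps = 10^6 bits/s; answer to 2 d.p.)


Formula: Mbps = payload_bytes * RPS * 8 / 1e6
Payload per request = 452 KB = 452 * 1024 = 462848 bytes
Total bytes/sec = 462848 * 2555 = 1182576640
Total bits/sec = 1182576640 * 8 = 9460613120
Mbps = 9460613120 / 1e6 = 9460.61

9460.61 Mbps


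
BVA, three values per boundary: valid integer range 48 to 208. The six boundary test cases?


Range: [48, 208]
Boundaries: just below min, min, min+1, max-1, max, just above max
Values: [47, 48, 49, 207, 208, 209]

[47, 48, 49, 207, 208, 209]


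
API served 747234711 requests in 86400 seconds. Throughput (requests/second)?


Formula: throughput = requests / seconds
throughput = 747234711 / 86400
throughput = 8648.55 requests/second

8648.55 requests/second


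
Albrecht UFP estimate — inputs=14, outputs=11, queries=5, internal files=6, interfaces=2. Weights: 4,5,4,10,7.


UFP = EI*4 + EO*5 + EQ*4 + ILF*10 + EIF*7
UFP = 14*4 + 11*5 + 5*4 + 6*10 + 2*7
UFP = 56 + 55 + 20 + 60 + 14
UFP = 205

205


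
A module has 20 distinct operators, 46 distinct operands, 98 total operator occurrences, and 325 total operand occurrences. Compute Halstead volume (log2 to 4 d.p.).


Formula: V = N * log2(η), where N = N1 + N2 and η = η1 + η2
η = 20 + 46 = 66
N = 98 + 325 = 423
log2(66) ≈ 6.0444
V = 423 * 6.0444 = 2556.78

2556.78


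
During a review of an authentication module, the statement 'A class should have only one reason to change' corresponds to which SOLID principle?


This describes the Single Responsibility Principle (SRP)

Single Responsibility Principle (SRP)


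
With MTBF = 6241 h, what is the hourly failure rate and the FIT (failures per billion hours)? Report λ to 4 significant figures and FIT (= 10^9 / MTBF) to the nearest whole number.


Formula: λ = 1 / MTBF; FIT = λ × 1e9 = 1e9 / MTBF
λ = 1 / 6241 ≈ 1.602e-04 failures/hour
FIT = 1e9 / 6241 ≈ 160231 failures per 1e9 hours (nearest whole number)

λ = 1.602e-04 /h, FIT = 160231


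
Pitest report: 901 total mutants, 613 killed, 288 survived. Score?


Mutation score = killed / total * 100
Mutation score = 613 / 901 * 100
Mutation score = 68.04%

68.04%


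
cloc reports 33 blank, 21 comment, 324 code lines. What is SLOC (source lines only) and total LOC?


Total LOC = blank + comment + code
Total LOC = 33 + 21 + 324 = 378
SLOC (source only) = code = 324

Total LOC: 378, SLOC: 324


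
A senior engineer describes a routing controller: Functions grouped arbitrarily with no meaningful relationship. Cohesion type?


Reasoning: Worst: random grouping
Type: Coincidental cohesion

Coincidental cohesion


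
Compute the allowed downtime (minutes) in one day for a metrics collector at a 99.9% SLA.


Formula: allowed downtime = period * (100 - SLA) / 100
Period (day) = 1440 minutes
Unavailability fraction = (100 - 99.9) / 100
Allowed downtime = 1440 * (100 - 99.9) / 100
Allowed downtime = 1.44 minutes

1.44 minutes


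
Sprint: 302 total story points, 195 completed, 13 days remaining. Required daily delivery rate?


Formula: Required rate = Remaining points / Days left
Remaining = 302 - 195 = 107 points
Required rate = 107 / 13 = 8.23 points/day

8.23 points/day


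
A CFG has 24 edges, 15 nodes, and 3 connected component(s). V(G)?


Formula: V(G) = E - N + 2P
V(G) = 24 - 15 + 2*3
V(G) = 9 + 6
V(G) = 15

15


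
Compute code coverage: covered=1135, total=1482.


Coverage = covered / total * 100
Coverage = 1135 / 1482 * 100
Coverage = 76.59%

76.59%


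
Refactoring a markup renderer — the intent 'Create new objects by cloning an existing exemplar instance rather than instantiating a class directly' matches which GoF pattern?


This matches the Prototype pattern

Prototype


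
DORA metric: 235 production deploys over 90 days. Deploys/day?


Formula: deployments per day = releases / days
= 235 / 90
= 2.611 deploys/day
(equivalently, 18.28 deploys/week)

2.611 deploys/day


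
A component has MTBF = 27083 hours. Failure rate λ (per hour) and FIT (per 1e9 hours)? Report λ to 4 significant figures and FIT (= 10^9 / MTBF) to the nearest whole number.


Formula: λ = 1 / MTBF; FIT = λ × 1e9 = 1e9 / MTBF
λ = 1 / 27083 ≈ 3.692e-05 failures/hour
FIT = 1e9 / 27083 ≈ 36924 failures per 1e9 hours (nearest whole number)

λ = 3.692e-05 /h, FIT = 36924


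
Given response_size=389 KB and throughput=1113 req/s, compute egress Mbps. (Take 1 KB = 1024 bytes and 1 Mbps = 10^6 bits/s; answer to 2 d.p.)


Formula: Mbps = payload_bytes * RPS * 8 / 1e6
Payload per request = 389 KB = 389 * 1024 = 398336 bytes
Total bytes/sec = 398336 * 1113 = 443347968
Total bits/sec = 443347968 * 8 = 3546783744
Mbps = 3546783744 / 1e6 = 3546.78

3546.78 Mbps


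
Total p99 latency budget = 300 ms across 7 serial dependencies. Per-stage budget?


Formula: per_stage = total_budget / stages
per_stage = 300 / 7
per_stage = 42.86 ms

42.86 ms


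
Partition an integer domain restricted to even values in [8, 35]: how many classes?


Constraint: even integers in [8, 35]
Class 1: x < 8 — out-of-range invalid
Class 2: x in [8,35] but odd — wrong type invalid
Class 3: x in [8,35] and even — valid
Class 4: x > 35 — out-of-range invalid
Total equivalence classes: 4

4 equivalence classes


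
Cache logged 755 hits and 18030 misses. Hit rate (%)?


Formula: hit rate = hits / (hits + misses) * 100
hit rate = 755 / (755 + 18030) * 100
hit rate = 755 / 18785 * 100
hit rate = 4.02%

4.02%


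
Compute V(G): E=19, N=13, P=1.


Formula: V(G) = E - N + 2P
V(G) = 19 - 13 + 2*1
V(G) = 6 + 2
V(G) = 8

8


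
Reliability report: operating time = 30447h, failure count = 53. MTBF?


Formula: MTBF = Total operating time / Number of failures
MTBF = 30447 / 53
MTBF = 574.47 hours

574.47 hours


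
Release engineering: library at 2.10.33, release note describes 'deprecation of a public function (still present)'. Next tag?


Current: 2.10.33
Change category: 'deprecation of a public function (still present)' → minor bump
SemVer rule: minor bump → increment MINOR, reset PATCH to 0 (MAJOR unchanged)
New: 2.11.0

2.11.0


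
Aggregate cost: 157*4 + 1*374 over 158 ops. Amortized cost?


Formula: Amortized cost = Total cost / Operations
Total cost = (157 * 4) + (1 * 374)
Total cost = 628 + 374 = 1002
Amortized = 1002 / 158 = 6.3418

6.3418


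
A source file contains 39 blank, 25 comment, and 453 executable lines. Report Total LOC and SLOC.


Total LOC = blank + comment + code
Total LOC = 39 + 25 + 453 = 517
SLOC (source only) = code = 453

Total LOC: 517, SLOC: 453


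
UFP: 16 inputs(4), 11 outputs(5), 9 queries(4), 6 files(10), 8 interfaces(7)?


UFP = EI*4 + EO*5 + EQ*4 + ILF*10 + EIF*7
UFP = 16*4 + 11*5 + 9*4 + 6*10 + 8*7
UFP = 64 + 55 + 36 + 60 + 56
UFP = 271

271


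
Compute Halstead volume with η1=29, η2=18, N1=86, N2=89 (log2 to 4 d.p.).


Formula: V = N * log2(η), where N = N1 + N2 and η = η1 + η2
η = 29 + 18 = 47
N = 86 + 89 = 175
log2(47) ≈ 5.5546
V = 175 * 5.5546 = 972.06

972.06


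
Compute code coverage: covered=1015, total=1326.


Coverage = covered / total * 100
Coverage = 1015 / 1326 * 100
Coverage = 76.55%

76.55%


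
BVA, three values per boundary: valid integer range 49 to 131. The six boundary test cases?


Range: [49, 131]
Boundaries: just below min, min, min+1, max-1, max, just above max
Values: [48, 49, 50, 130, 131, 132]

[48, 49, 50, 130, 131, 132]


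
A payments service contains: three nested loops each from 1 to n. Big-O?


Reasoning: three levels of nesting over n
Complexity: O(n^3)

O(n^3)


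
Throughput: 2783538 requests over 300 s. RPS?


Formula: throughput = requests / seconds
throughput = 2783538 / 300
throughput = 9278.46 requests/second

9278.46 requests/second


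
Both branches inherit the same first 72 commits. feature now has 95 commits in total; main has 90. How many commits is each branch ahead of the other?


Common ancestor: commit #72
feature commits after divergence: 95 - 72 = 23
main commits after divergence: 90 - 72 = 18
feature is 23 commits ahead of main
main is 18 commits ahead of feature

feature ahead: 23, main ahead: 18


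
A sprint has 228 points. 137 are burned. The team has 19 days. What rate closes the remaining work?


Formula: Required rate = Remaining points / Days left
Remaining = 228 - 137 = 91 points
Required rate = 91 / 19 = 4.79 points/day

4.79 points/day


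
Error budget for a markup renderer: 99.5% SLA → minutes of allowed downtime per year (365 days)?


Formula: allowed downtime = period * (100 - SLA) / 100
Period (year (365 days)) = 525600 minutes
Unavailability fraction = (100 - 99.5) / 100
Allowed downtime = 525600 * (100 - 99.5) / 100
Allowed downtime = 2628.0 minutes

2628.0 minutes


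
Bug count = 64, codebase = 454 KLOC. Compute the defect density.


Defect density = defects / KLOC
Defect density = 64 / 454
Defect density = 0.141 defects/KLOC

0.141 defects/KLOC


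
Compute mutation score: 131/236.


Mutation score = killed / total * 100
Mutation score = 131 / 236 * 100
Mutation score = 55.51%

55.51%


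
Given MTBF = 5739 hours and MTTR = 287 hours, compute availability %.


Availability = MTBF / (MTBF + MTTR)
Availability = 5739 / (5739 + 287)
Availability = 5739 / 6026
Availability = 95.2373%

95.2373%


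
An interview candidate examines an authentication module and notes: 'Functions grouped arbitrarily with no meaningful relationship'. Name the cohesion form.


Reasoning: Worst: random grouping
Type: Coincidental cohesion

Coincidental cohesion


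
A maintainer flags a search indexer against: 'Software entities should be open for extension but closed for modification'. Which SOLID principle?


This describes the Open/Closed Principle (OCP)

Open/Closed Principle (OCP)


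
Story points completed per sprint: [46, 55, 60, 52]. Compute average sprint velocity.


Formula: Avg velocity = Total points / Number of sprints
Points: [46, 55, 60, 52]
Sum = 46 + 55 + 60 + 52 = 213
Avg velocity = 213 / 4 = 53.25 points/sprint

53.25 points/sprint


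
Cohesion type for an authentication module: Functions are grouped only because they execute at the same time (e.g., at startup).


Reasoning: Related by timing only
Type: Temporal cohesion

Temporal cohesion


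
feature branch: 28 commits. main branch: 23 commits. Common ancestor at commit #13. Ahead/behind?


Common ancestor: commit #13
feature commits after divergence: 28 - 13 = 15
main commits after divergence: 23 - 13 = 10
feature is 15 commits ahead of main
main is 10 commits ahead of feature

feature ahead: 15, main ahead: 10


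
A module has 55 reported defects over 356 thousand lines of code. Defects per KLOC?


Defect density = defects / KLOC
Defect density = 55 / 356
Defect density = 0.154 defects/KLOC

0.154 defects/KLOC


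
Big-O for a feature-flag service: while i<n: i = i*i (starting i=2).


Reasoning: squaring drives double-exponential growth; iterations ~ log log n
Complexity: O(log log n)

O(log log n)


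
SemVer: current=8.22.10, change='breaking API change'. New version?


Current: 8.22.10
Change category: 'breaking API change' → major bump
SemVer rule: major bump → increment MAJOR, reset MINOR and PATCH to 0
New: 9.0.0

9.0.0


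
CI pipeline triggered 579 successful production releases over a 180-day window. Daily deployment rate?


Formula: deployments per day = releases / days
= 579 / 180
= 3.217 deploys/day
(equivalently, 22.52 deploys/week)

3.217 deploys/day


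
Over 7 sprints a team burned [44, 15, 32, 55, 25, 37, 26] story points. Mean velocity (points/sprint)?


Formula: Avg velocity = Total points / Number of sprints
Points: [44, 15, 32, 55, 25, 37, 26]
Sum = 44 + 15 + 32 + 55 + 25 + 37 + 26 = 234
Avg velocity = 234 / 7 = 33.43 points/sprint

33.43 points/sprint


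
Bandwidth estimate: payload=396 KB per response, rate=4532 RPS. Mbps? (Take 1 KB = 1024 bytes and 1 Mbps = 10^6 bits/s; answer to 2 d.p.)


Formula: Mbps = payload_bytes * RPS * 8 / 1e6
Payload per request = 396 KB = 396 * 1024 = 405504 bytes
Total bytes/sec = 405504 * 4532 = 1837744128
Total bits/sec = 1837744128 * 8 = 14701953024
Mbps = 14701953024 / 1e6 = 14701.95

14701.95 Mbps


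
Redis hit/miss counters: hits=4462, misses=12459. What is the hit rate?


Formula: hit rate = hits / (hits + misses) * 100
hit rate = 4462 / (4462 + 12459) * 100
hit rate = 4462 / 16921 * 100
hit rate = 26.37%

26.37%


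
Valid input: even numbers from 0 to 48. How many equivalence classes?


Constraint: even integers in [0, 48]
Class 1: x < 0 — out-of-range invalid
Class 2: x in [0,48] but odd — wrong type invalid
Class 3: x in [0,48] and even — valid
Class 4: x > 48 — out-of-range invalid
Total equivalence classes: 4

4 equivalence classes


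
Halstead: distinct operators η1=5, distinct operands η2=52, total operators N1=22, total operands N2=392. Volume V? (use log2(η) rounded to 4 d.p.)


Formula: V = N * log2(η), where N = N1 + N2 and η = η1 + η2
η = 5 + 52 = 57
N = 22 + 392 = 414
log2(57) ≈ 5.8329
V = 414 * 5.8329 = 2414.82

2414.82


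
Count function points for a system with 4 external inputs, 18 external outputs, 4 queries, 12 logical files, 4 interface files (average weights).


UFP = EI*4 + EO*5 + EQ*4 + ILF*10 + EIF*7
UFP = 4*4 + 18*5 + 4*4 + 12*10 + 4*7
UFP = 16 + 90 + 16 + 120 + 28
UFP = 270

270


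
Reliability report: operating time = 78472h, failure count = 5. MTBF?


Formula: MTBF = Total operating time / Number of failures
MTBF = 78472 / 5
MTBF = 15694.4 hours

15694.4 hours


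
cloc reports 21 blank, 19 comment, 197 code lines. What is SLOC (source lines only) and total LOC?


Total LOC = blank + comment + code
Total LOC = 21 + 19 + 197 = 237
SLOC (source only) = code = 197

Total LOC: 237, SLOC: 197


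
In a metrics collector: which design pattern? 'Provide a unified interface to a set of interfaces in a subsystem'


This matches the Facade pattern

Facade


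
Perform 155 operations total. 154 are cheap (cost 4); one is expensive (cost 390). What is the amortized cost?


Formula: Amortized cost = Total cost / Operations
Total cost = (154 * 4) + (1 * 390)
Total cost = 616 + 390 = 1006
Amortized = 1006 / 155 = 6.4903

6.4903


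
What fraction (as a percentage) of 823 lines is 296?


Coverage = covered / total * 100
Coverage = 296 / 823 * 100
Coverage = 35.97%

35.97%


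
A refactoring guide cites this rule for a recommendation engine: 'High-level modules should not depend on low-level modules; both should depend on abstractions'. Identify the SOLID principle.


This describes the Dependency Inversion Principle (DIP)

Dependency Inversion Principle (DIP)


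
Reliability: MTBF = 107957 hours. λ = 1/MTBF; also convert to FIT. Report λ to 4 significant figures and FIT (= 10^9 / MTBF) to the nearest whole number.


Formula: λ = 1 / MTBF; FIT = λ × 1e9 = 1e9 / MTBF
λ = 1 / 107957 ≈ 9.263e-06 failures/hour
FIT = 1e9 / 107957 ≈ 9263 failures per 1e9 hours (nearest whole number)

λ = 9.263e-06 /h, FIT = 9263


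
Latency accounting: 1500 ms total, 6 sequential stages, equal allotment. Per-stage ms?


Formula: per_stage = total_budget / stages
per_stage = 1500 / 6
per_stage = 250.0 ms

250.0 ms


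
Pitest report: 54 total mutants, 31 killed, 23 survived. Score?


Mutation score = killed / total * 100
Mutation score = 31 / 54 * 100
Mutation score = 57.41%

57.41%


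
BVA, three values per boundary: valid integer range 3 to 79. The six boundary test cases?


Range: [3, 79]
Boundaries: just below min, min, min+1, max-1, max, just above max
Values: [2, 3, 4, 78, 79, 80]

[2, 3, 4, 78, 79, 80]


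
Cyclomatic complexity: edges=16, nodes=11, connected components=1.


Formula: V(G) = E - N + 2P
V(G) = 16 - 11 + 2*1
V(G) = 5 + 2
V(G) = 7

7


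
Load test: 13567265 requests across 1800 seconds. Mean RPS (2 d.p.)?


Formula: throughput = requests / seconds
throughput = 13567265 / 1800
throughput = 7537.37 requests/second

7537.37 requests/second


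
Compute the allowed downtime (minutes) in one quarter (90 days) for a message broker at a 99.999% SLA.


Formula: allowed downtime = period * (100 - SLA) / 100
Period (quarter (90 days)) = 129600 minutes
Unavailability fraction = (100 - 99.999) / 100
Allowed downtime = 129600 * (100 - 99.999) / 100
Allowed downtime = 1.296 minutes

1.296 minutes


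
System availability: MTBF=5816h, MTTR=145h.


Availability = MTBF / (MTBF + MTTR)
Availability = 5816 / (5816 + 145)
Availability = 5816 / 5961
Availability = 97.5675%

97.5675%


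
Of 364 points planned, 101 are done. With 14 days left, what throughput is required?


Formula: Required rate = Remaining points / Days left
Remaining = 364 - 101 = 263 points
Required rate = 263 / 14 = 18.79 points/day

18.79 points/day


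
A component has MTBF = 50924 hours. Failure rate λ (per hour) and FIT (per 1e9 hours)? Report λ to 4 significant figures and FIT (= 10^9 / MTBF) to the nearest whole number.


Formula: λ = 1 / MTBF; FIT = λ × 1e9 = 1e9 / MTBF
λ = 1 / 50924 ≈ 1.964e-05 failures/hour
FIT = 1e9 / 50924 ≈ 19637 failures per 1e9 hours (nearest whole number)

λ = 1.964e-05 /h, FIT = 19637


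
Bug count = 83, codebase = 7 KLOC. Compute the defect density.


Defect density = defects / KLOC
Defect density = 83 / 7
Defect density = 11.857 defects/KLOC

11.857 defects/KLOC


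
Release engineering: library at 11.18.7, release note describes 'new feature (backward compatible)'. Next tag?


Current: 11.18.7
Change category: 'new feature (backward compatible)' → minor bump
SemVer rule: minor bump → increment MINOR, reset PATCH to 0 (MAJOR unchanged)
New: 11.19.0

11.19.0


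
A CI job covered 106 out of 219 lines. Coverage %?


Coverage = covered / total * 100
Coverage = 106 / 219 * 100
Coverage = 48.4%

48.4%


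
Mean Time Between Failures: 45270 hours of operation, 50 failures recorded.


Formula: MTBF = Total operating time / Number of failures
MTBF = 45270 / 50
MTBF = 905.4 hours

905.4 hours


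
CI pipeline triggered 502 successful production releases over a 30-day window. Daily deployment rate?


Formula: deployments per day = releases / days
= 502 / 30
= 16.733 deploys/day
(equivalently, 117.13 deploys/week)

16.733 deploys/day


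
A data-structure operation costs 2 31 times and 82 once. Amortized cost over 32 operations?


Formula: Amortized cost = Total cost / Operations
Total cost = (31 * 2) + (1 * 82)
Total cost = 62 + 82 = 144
Amortized = 144 / 32 = 4.5

4.5


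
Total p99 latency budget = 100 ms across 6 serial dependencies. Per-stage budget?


Formula: per_stage = total_budget / stages
per_stage = 100 / 6
per_stage = 16.67 ms

16.67 ms


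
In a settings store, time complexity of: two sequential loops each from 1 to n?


Reasoning: sequential dominates: O(n) + O(n) = O(n)
Complexity: O(n)

O(n)


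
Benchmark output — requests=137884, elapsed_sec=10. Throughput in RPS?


Formula: throughput = requests / seconds
throughput = 137884 / 10
throughput = 13788.4 requests/second

13788.4 requests/second


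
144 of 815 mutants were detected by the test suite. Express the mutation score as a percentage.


Mutation score = killed / total * 100
Mutation score = 144 / 815 * 100
Mutation score = 17.67%

17.67%


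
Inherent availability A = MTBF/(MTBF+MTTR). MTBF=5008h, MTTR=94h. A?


Availability = MTBF / (MTBF + MTTR)
Availability = 5008 / (5008 + 94)
Availability = 5008 / 5102
Availability = 98.1576%

98.1576%


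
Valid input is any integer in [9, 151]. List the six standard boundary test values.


Range: [9, 151]
Boundaries: just below min, min, min+1, max-1, max, just above max
Values: [8, 9, 10, 150, 151, 152]

[8, 9, 10, 150, 151, 152]


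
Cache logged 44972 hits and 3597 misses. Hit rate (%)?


Formula: hit rate = hits / (hits + misses) * 100
hit rate = 44972 / (44972 + 3597) * 100
hit rate = 44972 / 48569 * 100
hit rate = 92.59%

92.59%


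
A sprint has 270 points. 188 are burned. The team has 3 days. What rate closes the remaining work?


Formula: Required rate = Remaining points / Days left
Remaining = 270 - 188 = 82 points
Required rate = 82 / 3 = 27.33 points/day

27.33 points/day


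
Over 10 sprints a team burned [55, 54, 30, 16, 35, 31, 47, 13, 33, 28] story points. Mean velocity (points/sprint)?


Formula: Avg velocity = Total points / Number of sprints
Points: [55, 54, 30, 16, 35, 31, 47, 13, 33, 28]
Sum = 55 + 54 + 30 + 16 + 35 + 31 + 47 + 13 + 33 + 28 = 342
Avg velocity = 342 / 10 = 34.2 points/sprint

34.2 points/sprint


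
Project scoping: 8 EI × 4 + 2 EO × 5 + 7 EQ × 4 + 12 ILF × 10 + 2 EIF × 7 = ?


UFP = EI*4 + EO*5 + EQ*4 + ILF*10 + EIF*7
UFP = 8*4 + 2*5 + 7*4 + 12*10 + 2*7
UFP = 32 + 10 + 28 + 120 + 14
UFP = 204

204


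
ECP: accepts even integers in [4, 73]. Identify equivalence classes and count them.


Constraint: even integers in [4, 73]
Class 1: x < 4 — out-of-range invalid
Class 2: x in [4,73] but odd — wrong type invalid
Class 3: x in [4,73] and even — valid
Class 4: x > 73 — out-of-range invalid
Total equivalence classes: 4

4 equivalence classes


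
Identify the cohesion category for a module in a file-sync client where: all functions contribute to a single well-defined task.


Reasoning: Best: single purpose
Type: Functional cohesion

Functional cohesion


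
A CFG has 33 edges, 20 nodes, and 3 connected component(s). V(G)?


Formula: V(G) = E - N + 2P
V(G) = 33 - 20 + 2*3
V(G) = 13 + 6
V(G) = 19

19


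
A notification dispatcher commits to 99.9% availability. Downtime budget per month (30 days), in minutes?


Formula: allowed downtime = period * (100 - SLA) / 100
Period (month (30 days)) = 43200 minutes
Unavailability fraction = (100 - 99.9) / 100
Allowed downtime = 43200 * (100 - 99.9) / 100
Allowed downtime = 43.2 minutes

43.2 minutes


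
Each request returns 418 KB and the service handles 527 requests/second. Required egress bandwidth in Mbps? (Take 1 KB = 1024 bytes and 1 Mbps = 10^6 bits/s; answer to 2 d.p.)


Formula: Mbps = payload_bytes * RPS * 8 / 1e6
Payload per request = 418 KB = 418 * 1024 = 428032 bytes
Total bytes/sec = 428032 * 527 = 225572864
Total bits/sec = 225572864 * 8 = 1804582912
Mbps = 1804582912 / 1e6 = 1804.58

1804.58 Mbps


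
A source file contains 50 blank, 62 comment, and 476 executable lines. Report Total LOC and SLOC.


Total LOC = blank + comment + code
Total LOC = 50 + 62 + 476 = 588
SLOC (source only) = code = 476

Total LOC: 588, SLOC: 476


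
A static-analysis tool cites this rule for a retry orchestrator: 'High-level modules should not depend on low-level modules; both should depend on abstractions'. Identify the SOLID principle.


This describes the Dependency Inversion Principle (DIP)

Dependency Inversion Principle (DIP)


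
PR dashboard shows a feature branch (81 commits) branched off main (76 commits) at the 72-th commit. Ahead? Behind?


Common ancestor: commit #72
feature commits after divergence: 81 - 72 = 9
main commits after divergence: 76 - 72 = 4
feature is 9 commits ahead of main
main is 4 commits ahead of feature

feature ahead: 9, main ahead: 4


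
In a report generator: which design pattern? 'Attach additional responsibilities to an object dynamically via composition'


This matches the Decorator pattern

Decorator


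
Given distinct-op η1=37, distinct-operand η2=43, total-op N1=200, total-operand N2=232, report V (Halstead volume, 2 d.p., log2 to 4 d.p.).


Formula: V = N * log2(η), where N = N1 + N2 and η = η1 + η2
η = 37 + 43 = 80
N = 200 + 232 = 432
log2(80) ≈ 6.3219
V = 432 * 6.3219 = 2731.06

2731.06


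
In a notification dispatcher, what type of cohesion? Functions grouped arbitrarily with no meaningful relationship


Reasoning: Worst: random grouping
Type: Coincidental cohesion

Coincidental cohesion


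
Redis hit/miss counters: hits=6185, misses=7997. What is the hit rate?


Formula: hit rate = hits / (hits + misses) * 100
hit rate = 6185 / (6185 + 7997) * 100
hit rate = 6185 / 14182 * 100
hit rate = 43.61%

43.61%


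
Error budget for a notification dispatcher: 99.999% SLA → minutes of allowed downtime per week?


Formula: allowed downtime = period * (100 - SLA) / 100
Period (week) = 10080 minutes
Unavailability fraction = (100 - 99.999) / 100
Allowed downtime = 10080 * (100 - 99.999) / 100
Allowed downtime = 0.1008 minutes

0.1008 minutes


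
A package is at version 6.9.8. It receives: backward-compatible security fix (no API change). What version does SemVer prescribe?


Current: 6.9.8
Change category: 'backward-compatible security fix (no API change)' → patch bump
SemVer rule: patch bump → increment PATCH (MAJOR and MINOR unchanged)
New: 6.9.9

6.9.9


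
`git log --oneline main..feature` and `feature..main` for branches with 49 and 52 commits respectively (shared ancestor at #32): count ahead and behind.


Common ancestor: commit #32
feature commits after divergence: 49 - 32 = 17
main commits after divergence: 52 - 32 = 20
feature is 17 commits ahead of main
main is 20 commits ahead of feature

feature ahead: 17, main ahead: 20


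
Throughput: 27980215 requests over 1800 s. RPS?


Formula: throughput = requests / seconds
throughput = 27980215 / 1800
throughput = 15544.56 requests/second

15544.56 requests/second


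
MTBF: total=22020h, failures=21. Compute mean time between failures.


Formula: MTBF = Total operating time / Number of failures
MTBF = 22020 / 21
MTBF = 1048.57 hours

1048.57 hours


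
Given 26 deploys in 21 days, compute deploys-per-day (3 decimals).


Formula: deployments per day = releases / days
= 26 / 21
= 1.238 deploys/day
(equivalently, 8.67 deploys/week)

1.238 deploys/day


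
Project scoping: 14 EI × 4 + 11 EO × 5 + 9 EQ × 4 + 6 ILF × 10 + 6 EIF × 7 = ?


UFP = EI*4 + EO*5 + EQ*4 + ILF*10 + EIF*7
UFP = 14*4 + 11*5 + 9*4 + 6*10 + 6*7
UFP = 56 + 55 + 36 + 60 + 42
UFP = 249

249


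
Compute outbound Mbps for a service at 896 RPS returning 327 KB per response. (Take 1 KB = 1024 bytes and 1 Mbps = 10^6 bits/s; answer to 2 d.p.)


Formula: Mbps = payload_bytes * RPS * 8 / 1e6
Payload per request = 327 KB = 327 * 1024 = 334848 bytes
Total bytes/sec = 334848 * 896 = 300023808
Total bits/sec = 300023808 * 8 = 2400190464
Mbps = 2400190464 / 1e6 = 2400.19

2400.19 Mbps


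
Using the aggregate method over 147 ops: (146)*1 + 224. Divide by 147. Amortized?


Formula: Amortized cost = Total cost / Operations
Total cost = (146 * 1) + (1 * 224)
Total cost = 146 + 224 = 370
Amortized = 370 / 147 = 2.517

2.517


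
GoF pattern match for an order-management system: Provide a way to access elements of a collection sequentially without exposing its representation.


This matches the Iterator pattern

Iterator


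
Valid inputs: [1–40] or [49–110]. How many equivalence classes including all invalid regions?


Valid ranges: [1,40] and [49,110]
Class 1: x < 1 — invalid
Class 2: 1 ≤ x ≤ 40 — valid
Class 3: 40 < x < 49 — invalid (gap between ranges)
Class 4: 49 ≤ x ≤ 110 — valid
Class 5: x > 110 — invalid
Total equivalence classes: 5

5 equivalence classes


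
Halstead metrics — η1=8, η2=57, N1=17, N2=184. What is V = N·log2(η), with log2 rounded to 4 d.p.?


Formula: V = N * log2(η), where N = N1 + N2 and η = η1 + η2
η = 8 + 57 = 65
N = 17 + 184 = 201
log2(65) ≈ 6.0224
V = 201 * 6.0224 = 1210.50

1210.50


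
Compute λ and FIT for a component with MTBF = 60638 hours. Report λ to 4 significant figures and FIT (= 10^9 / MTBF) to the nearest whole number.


Formula: λ = 1 / MTBF; FIT = λ × 1e9 = 1e9 / MTBF
λ = 1 / 60638 ≈ 1.649e-05 failures/hour
FIT = 1e9 / 60638 ≈ 16491 failures per 1e9 hours (nearest whole number)

λ = 1.649e-05 /h, FIT = 16491


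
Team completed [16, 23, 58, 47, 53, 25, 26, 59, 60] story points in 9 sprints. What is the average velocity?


Formula: Avg velocity = Total points / Number of sprints
Points: [16, 23, 58, 47, 53, 25, 26, 59, 60]
Sum = 16 + 23 + 58 + 47 + 53 + 25 + 26 + 59 + 60 = 367
Avg velocity = 367 / 9 = 40.78 points/sprint

40.78 points/sprint


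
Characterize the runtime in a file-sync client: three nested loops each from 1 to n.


Reasoning: three levels of nesting over n
Complexity: O(n^3)

O(n^3)


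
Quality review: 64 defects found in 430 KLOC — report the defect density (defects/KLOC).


Defect density = defects / KLOC
Defect density = 64 / 430
Defect density = 0.149 defects/KLOC

0.149 defects/KLOC


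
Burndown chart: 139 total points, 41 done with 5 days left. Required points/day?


Formula: Required rate = Remaining points / Days left
Remaining = 139 - 41 = 98 points
Required rate = 98 / 5 = 19.6 points/day

19.6 points/day


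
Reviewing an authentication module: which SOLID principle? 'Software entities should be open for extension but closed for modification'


This describes the Open/Closed Principle (OCP)

Open/Closed Principle (OCP)


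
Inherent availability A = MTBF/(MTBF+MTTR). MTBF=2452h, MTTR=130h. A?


Availability = MTBF / (MTBF + MTTR)
Availability = 2452 / (2452 + 130)
Availability = 2452 / 2582
Availability = 94.9651%

94.9651%


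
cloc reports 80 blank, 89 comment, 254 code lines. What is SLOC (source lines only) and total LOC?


Total LOC = blank + comment + code
Total LOC = 80 + 89 + 254 = 423
SLOC (source only) = code = 254

Total LOC: 423, SLOC: 254


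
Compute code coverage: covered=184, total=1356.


Coverage = covered / total * 100
Coverage = 184 / 1356 * 100
Coverage = 13.57%

13.57%


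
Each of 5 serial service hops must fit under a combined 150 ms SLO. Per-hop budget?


Formula: per_stage = total_budget / stages
per_stage = 150 / 5
per_stage = 30.0 ms

30.0 ms


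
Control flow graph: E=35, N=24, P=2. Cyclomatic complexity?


Formula: V(G) = E - N + 2P
V(G) = 35 - 24 + 2*2
V(G) = 11 + 4
V(G) = 15

15
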